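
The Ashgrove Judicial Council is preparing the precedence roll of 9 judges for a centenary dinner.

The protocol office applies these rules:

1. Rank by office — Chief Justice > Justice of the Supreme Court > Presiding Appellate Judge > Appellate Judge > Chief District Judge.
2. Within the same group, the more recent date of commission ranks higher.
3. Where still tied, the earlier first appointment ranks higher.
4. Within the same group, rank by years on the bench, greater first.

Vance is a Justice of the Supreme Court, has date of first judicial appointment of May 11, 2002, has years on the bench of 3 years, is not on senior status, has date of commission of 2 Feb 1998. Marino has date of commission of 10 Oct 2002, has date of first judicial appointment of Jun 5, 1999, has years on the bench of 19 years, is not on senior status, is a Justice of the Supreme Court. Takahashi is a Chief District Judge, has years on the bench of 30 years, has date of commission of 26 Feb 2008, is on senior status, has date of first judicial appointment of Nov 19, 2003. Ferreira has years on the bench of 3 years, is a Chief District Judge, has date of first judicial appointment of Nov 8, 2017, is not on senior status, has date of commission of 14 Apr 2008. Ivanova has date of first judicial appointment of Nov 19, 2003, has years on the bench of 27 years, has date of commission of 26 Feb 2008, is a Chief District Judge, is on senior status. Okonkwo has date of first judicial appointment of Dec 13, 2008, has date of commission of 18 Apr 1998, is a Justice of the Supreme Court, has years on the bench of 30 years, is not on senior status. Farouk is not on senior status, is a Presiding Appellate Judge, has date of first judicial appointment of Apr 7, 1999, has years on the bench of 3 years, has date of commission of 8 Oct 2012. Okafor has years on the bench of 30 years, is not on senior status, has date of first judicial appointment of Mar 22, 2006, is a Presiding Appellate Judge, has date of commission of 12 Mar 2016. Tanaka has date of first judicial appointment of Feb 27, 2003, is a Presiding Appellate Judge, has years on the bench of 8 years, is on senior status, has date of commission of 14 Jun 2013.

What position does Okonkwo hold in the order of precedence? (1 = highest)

By office: Marino, Okonkwo and Vance (Justice of the Supreme Court); then Okafor, Tanaka and Farouk (Presiding Appellate Judge); then Ferreira, Takahashi and Ivanova (Chief District Judge).
Among Marino, Okonkwo and Vance, by date of commission (later first): Marino (10 Oct 2002) before Okonkwo (18 Apr 1998) before Vance (2 Feb 1998).
Among Okafor, Tanaka and Farouk, by date of commission (later first): Okafor (12 Mar 2016) before Tanaka (14 Jun 2013) before Farouk (8 Oct 2012).
Among Ferreira, Takahashi and Ivanova, by date of commission (later first): Ferreira (14 Apr 2008) before Takahashi and Ivanova (26 Feb 2008).
Takahashi and Ivanova both have date of first judicial appointment Nov 19, 2003, so the next rule applies.
Among Takahashi and Ivanova, by years on the bench (higher first): Takahashi (30 years) before Ivanova (27 years).
Order: Marino, Okonkwo, Vance, Okafor, Tanaka, Farouk, Ferreira, Takahashi, Ivanova. So position 2.

2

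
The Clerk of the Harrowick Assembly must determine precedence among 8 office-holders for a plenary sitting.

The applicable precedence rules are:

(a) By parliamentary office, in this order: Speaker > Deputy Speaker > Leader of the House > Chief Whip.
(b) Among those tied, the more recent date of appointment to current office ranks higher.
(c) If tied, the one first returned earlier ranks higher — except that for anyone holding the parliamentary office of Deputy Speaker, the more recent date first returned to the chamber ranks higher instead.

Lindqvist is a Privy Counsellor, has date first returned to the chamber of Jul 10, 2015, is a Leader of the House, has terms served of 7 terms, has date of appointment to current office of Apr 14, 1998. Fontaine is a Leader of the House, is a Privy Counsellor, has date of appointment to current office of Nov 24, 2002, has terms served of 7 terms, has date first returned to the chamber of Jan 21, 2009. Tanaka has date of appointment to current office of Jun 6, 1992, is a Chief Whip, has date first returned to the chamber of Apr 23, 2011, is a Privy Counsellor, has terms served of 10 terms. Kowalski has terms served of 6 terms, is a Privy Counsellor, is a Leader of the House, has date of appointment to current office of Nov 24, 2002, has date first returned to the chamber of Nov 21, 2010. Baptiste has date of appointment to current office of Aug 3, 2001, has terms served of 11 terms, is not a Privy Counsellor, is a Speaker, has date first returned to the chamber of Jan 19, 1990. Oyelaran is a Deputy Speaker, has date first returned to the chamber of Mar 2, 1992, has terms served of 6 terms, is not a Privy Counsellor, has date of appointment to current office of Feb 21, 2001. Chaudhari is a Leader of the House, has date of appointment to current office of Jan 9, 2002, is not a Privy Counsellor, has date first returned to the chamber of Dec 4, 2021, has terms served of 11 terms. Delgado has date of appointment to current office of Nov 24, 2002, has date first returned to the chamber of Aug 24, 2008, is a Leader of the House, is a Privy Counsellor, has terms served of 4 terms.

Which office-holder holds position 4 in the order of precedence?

By parliamentary office: Baptiste (Speaker); then Oyelaran (Deputy Speaker); then Delgado, Fontaine, Kowalski, Chaudhari and Lindqvist (Leader of the House); then Tanaka (Chief Whip).
Among Delgado, Fontaine, Kowalski, Chaudhari and Lindqvist, by date of appointment to current office (later first): Delgado, Fontaine and Kowalski (Nov 24, 2002) before Chaudhari (Jan 9, 2002) before Lindqvist (Apr 14, 1998).
Among Delgado, Fontaine and Kowalski, by date first returned to the chamber (earlier first): Delgado (Aug 24, 2008) before Fontaine (Jan 21, 2009) before Kowalski (Nov 21, 2010).
Order: Baptiste, Oyelaran, Delgado, Fontaine, Kowalski, Chaudhari, Lindqvist, Tanaka.

Fontaine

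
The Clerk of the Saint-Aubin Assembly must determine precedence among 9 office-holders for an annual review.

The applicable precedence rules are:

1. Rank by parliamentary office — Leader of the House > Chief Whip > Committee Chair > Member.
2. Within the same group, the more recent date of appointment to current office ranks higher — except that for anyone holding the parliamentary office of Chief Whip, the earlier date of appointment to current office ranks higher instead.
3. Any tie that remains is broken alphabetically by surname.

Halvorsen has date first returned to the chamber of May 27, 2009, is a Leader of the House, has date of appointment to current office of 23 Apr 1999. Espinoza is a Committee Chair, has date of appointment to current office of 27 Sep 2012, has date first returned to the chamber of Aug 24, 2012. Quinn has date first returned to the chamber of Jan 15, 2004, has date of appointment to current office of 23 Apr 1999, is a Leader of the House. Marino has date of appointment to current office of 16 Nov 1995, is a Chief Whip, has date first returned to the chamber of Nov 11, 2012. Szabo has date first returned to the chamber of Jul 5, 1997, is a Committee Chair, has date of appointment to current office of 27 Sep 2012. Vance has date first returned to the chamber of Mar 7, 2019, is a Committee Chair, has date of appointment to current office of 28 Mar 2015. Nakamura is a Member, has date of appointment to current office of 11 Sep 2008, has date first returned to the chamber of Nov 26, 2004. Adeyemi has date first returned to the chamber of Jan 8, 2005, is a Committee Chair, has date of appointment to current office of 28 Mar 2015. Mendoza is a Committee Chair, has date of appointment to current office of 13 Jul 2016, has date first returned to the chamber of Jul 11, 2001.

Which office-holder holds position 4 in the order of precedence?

By parliamentary office: Halvorsen and Quinn (Leader of the House); then Marino (Chief Whip); then Mendoza, Adeyemi, Vance, Espinoza and Szabo (Committee Chair); then Nakamura (Member).
Halvorsen and Quinn both have date of appointment to current office 23 Apr 1999, so the next rule applies.
Among Halvorsen and Quinn, alphabetically by surname: Halvorsen before Quinn.
Among Mendoza, Adeyemi, Vance, Espinoza and Szabo, by date of appointment to current office (later first): Mendoza (13 Jul 2016) before Adeyemi and Vance (28 Mar 2015) before Espinoza and Szabo (27 Sep 2012).
Among Adeyemi and Vance, alphabetically by surname: Adeyemi before Vance.
Among Espinoza and Szabo, alphabetically by surname: Espinoza before Szabo.
Order: Halvorsen, Quinn, Marino, Mendoza, Adeyemi, Vance, Espinoza, Szabo, Nakamura.

Mendoza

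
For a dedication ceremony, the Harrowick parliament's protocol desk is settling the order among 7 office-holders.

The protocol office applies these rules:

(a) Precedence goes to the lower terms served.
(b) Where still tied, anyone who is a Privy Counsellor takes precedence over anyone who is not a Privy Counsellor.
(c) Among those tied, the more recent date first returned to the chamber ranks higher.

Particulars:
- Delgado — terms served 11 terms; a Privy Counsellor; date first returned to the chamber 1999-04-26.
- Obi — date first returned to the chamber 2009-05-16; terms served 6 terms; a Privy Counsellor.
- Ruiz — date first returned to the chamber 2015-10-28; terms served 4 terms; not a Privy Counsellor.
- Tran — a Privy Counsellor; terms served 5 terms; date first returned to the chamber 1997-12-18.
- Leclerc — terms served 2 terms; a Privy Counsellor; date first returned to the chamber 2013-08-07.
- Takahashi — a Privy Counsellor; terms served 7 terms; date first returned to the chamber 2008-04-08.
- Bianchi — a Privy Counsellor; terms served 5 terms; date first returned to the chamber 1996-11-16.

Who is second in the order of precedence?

Ruiz

By terms served (lower first): Leclerc (2 terms); then Ruiz (4 terms); then Tran and Bianchi (both 5 terms); then Obi (6 terms); then Takahashi (7 terms); then Delgado (11 terms).
Tran and Bianchi are each a Privy Counsellor, so the next rule applies.
Among Tran and Bianchi, by date first returned to the chamber (later first): Tran (1997-12-18) before Bianchi (1996-11-16).
Order: Leclerc, Ruiz, Tran, Bianchi, Obi, Takahashi, Delgado.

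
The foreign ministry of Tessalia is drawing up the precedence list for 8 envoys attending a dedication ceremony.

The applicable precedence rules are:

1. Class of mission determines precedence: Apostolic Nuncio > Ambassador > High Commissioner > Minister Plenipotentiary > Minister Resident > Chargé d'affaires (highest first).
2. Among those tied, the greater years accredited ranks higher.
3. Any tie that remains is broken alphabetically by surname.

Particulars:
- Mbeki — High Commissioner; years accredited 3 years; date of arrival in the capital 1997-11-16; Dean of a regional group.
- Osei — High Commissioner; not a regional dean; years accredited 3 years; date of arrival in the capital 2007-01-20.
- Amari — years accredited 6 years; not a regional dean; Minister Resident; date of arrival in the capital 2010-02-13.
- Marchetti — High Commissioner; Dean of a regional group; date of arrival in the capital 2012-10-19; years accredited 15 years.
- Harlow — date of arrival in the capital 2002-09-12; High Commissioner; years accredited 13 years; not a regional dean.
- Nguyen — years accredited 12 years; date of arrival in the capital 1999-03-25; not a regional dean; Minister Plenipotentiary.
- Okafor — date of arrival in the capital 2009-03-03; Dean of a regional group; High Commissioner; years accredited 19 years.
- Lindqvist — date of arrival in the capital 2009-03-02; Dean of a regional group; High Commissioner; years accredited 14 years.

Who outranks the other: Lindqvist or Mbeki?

By class of mission: Okafor, Marchetti, Lindqvist, Harlow, Mbeki and Osei (High Commissioner); then Nguyen (Minister Plenipotentiary); then Amari (Minister Resident).
Among Okafor, Marchetti, Lindqvist, Harlow, Mbeki and Osei, by years accredited (higher first): Okafor (19 years) before Marchetti (15 years) before Lindqvist (14 years) before Harlow (13 years) before Mbeki and Osei (3 years).
Among Mbeki and Osei, alphabetically by surname: Mbeki before Osei.
So Lindqvist takes precedence.

Lindqvist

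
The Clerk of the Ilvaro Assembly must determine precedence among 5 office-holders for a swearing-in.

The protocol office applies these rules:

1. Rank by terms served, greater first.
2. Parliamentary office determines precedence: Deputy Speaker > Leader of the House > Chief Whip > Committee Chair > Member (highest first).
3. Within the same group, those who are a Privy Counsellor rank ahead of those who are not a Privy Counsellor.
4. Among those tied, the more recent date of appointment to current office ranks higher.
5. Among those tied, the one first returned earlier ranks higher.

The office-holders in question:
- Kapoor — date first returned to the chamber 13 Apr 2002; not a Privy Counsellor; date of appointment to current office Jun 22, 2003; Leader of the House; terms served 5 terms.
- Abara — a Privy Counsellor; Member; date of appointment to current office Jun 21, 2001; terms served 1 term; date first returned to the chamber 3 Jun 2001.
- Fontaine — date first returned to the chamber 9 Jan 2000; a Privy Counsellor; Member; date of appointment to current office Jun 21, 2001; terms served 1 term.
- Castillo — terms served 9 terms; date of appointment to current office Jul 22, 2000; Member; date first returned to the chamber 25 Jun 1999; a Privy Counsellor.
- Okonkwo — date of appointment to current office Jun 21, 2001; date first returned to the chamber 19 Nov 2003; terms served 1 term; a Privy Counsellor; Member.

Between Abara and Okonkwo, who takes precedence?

By terms served (higher first): Castillo (9 terms); then Kapoor (5 terms); then Fontaine, Abara and Okonkwo (each 1 term).
Fontaine, Abara and Okonkwo are each Member, so the next rule applies.
Fontaine, Abara and Okonkwo are each a Privy Counsellor, so the next rule applies.
Fontaine, Abara and Okonkwo all have date of appointment to current office Jun 21, 2001, so the next rule applies.
Among Fontaine, Abara and Okonkwo, by date first returned to the chamber (earlier first): Fontaine (9 Jan 2000) before Abara (3 Jun 2001) before Okonkwo (19 Nov 2003).
So Abara takes precedence.

Abara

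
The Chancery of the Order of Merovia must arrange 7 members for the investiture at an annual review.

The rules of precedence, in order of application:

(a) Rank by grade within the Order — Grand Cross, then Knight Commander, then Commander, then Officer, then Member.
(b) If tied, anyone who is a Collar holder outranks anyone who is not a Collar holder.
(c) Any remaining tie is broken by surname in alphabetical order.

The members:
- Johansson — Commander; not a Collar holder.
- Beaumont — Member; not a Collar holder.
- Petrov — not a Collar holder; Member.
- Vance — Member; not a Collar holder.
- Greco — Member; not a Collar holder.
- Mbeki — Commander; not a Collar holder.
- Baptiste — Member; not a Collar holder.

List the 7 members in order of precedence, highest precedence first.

By grade within the Order: Johansson and Mbeki (Commander); then Baptiste, Beaumont, Greco, Petrov and Vance (Member).
Johansson and Mbeki are each not a Collar holder, so the next rule applies.
Among Johansson and Mbeki, alphabetically by surname: Johansson before Mbeki.
Baptiste, Beaumont, Greco, Petrov and Vance are each not a Collar holder, so the next rule applies.
Among Baptiste, Beaumont, Greco, Petrov and Vance, alphabetically by surname: Baptiste before Beaumont before Greco before Petrov before Vance.
Full order: Johansson, Mbeki, Baptiste, Beaumont, Greco, Petrov, Vance.

Johansson, Mbeki, Baptiste, Beaumont, Greco, Petrov, Vance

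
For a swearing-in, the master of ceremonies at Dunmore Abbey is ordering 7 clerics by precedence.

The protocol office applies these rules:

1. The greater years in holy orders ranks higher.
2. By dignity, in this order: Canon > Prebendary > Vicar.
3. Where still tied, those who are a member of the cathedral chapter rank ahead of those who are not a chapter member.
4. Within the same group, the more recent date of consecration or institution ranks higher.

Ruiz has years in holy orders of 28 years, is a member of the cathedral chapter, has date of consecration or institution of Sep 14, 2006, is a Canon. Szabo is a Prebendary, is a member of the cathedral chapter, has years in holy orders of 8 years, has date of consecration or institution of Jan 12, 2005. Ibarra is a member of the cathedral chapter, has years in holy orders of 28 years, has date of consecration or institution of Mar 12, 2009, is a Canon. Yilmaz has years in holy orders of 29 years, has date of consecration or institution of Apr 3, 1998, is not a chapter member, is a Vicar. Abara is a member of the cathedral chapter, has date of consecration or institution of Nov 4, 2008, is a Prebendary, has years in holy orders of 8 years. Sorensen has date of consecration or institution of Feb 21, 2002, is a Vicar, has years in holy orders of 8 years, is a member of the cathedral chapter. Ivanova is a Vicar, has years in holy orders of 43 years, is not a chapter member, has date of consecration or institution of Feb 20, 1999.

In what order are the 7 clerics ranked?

By years in holy orders (higher first): Ivanova (43 years); then Yilmaz (29 years); then Ibarra and Ruiz (both 28 years); then Abara, Szabo and Sorensen (each 8 years).
Ibarra and Ruiz are each Canon, so the next rule applies.
Ibarra and Ruiz are each a member of the cathedral chapter, so the next rule applies.
Among Ibarra and Ruiz, by date of consecration or institution (later first): Ibarra (Mar 12, 2009) before Ruiz (Sep 14, 2006).
Among Abara, Szabo and Sorensen, by dignity: Abara and Szabo (Prebendary) before Sorensen (Vicar).
Abara and Szabo are each a member of the cathedral chapter, so the next rule applies.
Among Abara and Szabo, by date of consecration or institution (later first): Abara (Nov 4, 2008) before Szabo (Jan 12, 2005).
Full order: Ivanova, Yilmaz, Ibarra, Ruiz, Abara, Szabo, Sorensen.

Ivanova, Yilmaz, Ibarra, Ruiz, Abara, Szabo, Sorensen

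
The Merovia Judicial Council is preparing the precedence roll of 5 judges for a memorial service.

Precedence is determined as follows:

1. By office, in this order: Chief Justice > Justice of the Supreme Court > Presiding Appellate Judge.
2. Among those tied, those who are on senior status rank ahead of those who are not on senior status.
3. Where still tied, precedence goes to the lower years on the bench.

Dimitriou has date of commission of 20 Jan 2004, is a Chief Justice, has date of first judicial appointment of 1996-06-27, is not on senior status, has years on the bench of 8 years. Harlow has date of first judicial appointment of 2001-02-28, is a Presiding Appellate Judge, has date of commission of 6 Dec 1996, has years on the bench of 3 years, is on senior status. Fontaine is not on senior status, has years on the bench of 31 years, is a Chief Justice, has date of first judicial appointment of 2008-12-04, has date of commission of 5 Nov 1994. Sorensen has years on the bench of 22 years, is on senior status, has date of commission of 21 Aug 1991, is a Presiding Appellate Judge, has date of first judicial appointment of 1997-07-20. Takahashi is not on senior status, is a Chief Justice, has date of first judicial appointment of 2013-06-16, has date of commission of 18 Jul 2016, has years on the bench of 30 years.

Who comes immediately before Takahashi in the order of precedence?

By office: Dimitriou, Takahashi and Fontaine (Chief Justice); then Harlow and Sorensen (Presiding Appellate Judge).
Dimitriou, Takahashi and Fontaine are each not on senior status, so the next rule applies.
Among Dimitriou, Takahashi and Fontaine, by years on the bench (lower first): Dimitriou (8 years) before Takahashi (30 years) before Fontaine (31 years).
Harlow and Sorensen are each on senior status, so the next rule applies.
Among Harlow and Sorensen, by years on the bench (lower first): Harlow (3 years) before Sorensen (22 years).
Order: Dimitriou, Takahashi, Fontaine, Harlow, Sorensen.

Dimitriou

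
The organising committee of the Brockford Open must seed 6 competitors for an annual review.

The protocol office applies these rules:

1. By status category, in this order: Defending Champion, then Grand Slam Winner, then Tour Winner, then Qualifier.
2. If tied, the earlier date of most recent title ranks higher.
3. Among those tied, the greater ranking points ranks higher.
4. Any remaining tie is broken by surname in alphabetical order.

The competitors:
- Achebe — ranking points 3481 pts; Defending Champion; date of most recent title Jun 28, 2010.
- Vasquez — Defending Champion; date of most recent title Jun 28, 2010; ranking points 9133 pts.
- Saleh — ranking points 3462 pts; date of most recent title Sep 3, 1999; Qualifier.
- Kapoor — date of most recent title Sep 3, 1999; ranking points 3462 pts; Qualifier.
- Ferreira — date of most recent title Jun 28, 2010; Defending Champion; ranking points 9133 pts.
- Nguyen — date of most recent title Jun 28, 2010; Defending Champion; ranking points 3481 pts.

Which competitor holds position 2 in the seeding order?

Vasquez

By status category: Ferreira, Vasquez, Achebe and Nguyen (Defending Champion); then Kapoor and Saleh (Qualifier).
Ferreira, Vasquez, Achebe and Nguyen all have date of most recent title Jun 28, 2010, so the next rule applies.
Among Ferreira, Vasquez, Achebe and Nguyen, by ranking points (higher first): Ferreira and Vasquez (9133 pts) before Achebe and Nguyen (3481 pts).
Among Ferreira and Vasquez, alphabetically by surname: Ferreira before Vasquez.
Among Achebe and Nguyen, alphabetically by surname: Achebe before Nguyen.
Kapoor and Saleh both have date of most recent title Sep 3, 1999, so the next rule applies.
Kapoor and Saleh both have ranking points 3462 pts, so the next rule applies.
Among Kapoor and Saleh, alphabetically by surname: Kapoor before Saleh.
Order: Ferreira, Vasquez, Achebe, Nguyen, Kapoor, Saleh.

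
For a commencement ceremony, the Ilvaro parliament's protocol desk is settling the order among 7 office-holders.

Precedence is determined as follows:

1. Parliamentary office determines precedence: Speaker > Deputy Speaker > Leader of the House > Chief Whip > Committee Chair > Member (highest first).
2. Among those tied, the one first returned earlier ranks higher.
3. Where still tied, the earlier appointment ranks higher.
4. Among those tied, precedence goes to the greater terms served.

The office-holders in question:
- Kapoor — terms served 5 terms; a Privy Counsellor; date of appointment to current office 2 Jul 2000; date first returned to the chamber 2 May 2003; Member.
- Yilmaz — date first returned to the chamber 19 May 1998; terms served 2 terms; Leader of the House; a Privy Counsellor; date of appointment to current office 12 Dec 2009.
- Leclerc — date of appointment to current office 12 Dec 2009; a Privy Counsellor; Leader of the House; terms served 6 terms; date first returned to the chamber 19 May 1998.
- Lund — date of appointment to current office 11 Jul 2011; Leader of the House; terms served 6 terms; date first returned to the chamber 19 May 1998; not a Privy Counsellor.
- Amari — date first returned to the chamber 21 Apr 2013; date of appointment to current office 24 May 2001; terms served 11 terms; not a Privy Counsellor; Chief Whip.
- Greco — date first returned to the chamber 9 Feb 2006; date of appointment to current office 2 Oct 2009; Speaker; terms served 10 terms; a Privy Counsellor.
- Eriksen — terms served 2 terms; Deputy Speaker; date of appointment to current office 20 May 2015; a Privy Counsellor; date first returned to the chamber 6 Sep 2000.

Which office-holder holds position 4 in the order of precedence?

By parliamentary office: Greco (Speaker); then Eriksen (Deputy Speaker); then Leclerc, Yilmaz and Lund (Leader of the House); then Amari (Chief Whip); then Kapoor (Member).
Leclerc, Yilmaz and Lund all have date first returned to the chamber 19 May 1998, so the next rule applies.
Among Leclerc, Yilmaz and Lund, by date of appointment to current office (earlier first): Leclerc and Yilmaz (12 Dec 2009) before Lund (11 Jul 2011).
Among Leclerc and Yilmaz, by terms served (higher first): Leclerc (6 terms) before Yilmaz (2 terms).
Order: Greco, Eriksen, Leclerc, Yilmaz, Lund, Amari, Kapoor.

Yilmaz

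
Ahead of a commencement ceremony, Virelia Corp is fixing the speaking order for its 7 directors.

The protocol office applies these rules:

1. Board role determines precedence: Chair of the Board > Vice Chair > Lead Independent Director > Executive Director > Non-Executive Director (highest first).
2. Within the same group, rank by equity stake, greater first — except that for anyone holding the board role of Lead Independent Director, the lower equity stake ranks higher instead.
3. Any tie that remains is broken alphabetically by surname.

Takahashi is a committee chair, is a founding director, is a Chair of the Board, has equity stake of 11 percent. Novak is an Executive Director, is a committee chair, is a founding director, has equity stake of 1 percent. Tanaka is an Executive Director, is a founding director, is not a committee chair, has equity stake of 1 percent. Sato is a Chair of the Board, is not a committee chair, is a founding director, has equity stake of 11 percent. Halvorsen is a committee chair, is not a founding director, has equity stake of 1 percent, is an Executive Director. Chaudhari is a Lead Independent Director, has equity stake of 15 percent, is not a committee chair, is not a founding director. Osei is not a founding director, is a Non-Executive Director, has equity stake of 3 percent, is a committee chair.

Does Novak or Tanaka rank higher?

Novak

By board role: Sato and Takahashi (Chair of the Board); then Chaudhari (Lead Independent Director); then Halvorsen, Novak and Tanaka (Executive Director); then Osei (Non-Executive Director).
Sato and Takahashi both have equity stake 11 percent, so the next rule applies.
Among Sato and Takahashi, alphabetically by surname: Sato before Takahashi.
Halvorsen, Novak and Tanaka all have equity stake 1 percent, so the next rule applies.
Among Halvorsen, Novak and Tanaka, alphabetically by surname: Halvorsen before Novak before Tanaka.
So Novak takes precedence.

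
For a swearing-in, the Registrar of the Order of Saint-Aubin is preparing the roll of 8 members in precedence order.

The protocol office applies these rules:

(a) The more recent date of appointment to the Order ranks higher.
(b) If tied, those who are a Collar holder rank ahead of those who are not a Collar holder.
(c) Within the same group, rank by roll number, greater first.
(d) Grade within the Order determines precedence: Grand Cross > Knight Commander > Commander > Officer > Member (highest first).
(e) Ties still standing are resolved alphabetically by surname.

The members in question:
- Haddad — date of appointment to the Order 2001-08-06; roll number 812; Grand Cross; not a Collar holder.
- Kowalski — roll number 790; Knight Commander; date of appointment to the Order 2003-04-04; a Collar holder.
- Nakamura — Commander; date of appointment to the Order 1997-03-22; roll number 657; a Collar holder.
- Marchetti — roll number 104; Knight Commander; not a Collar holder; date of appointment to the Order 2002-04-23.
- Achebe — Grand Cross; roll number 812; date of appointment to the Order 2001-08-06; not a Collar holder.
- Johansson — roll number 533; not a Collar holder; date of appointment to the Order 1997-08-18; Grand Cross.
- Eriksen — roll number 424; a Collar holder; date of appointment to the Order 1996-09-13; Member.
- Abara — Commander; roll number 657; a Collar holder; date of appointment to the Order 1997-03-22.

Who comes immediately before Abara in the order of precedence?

Johansson

By date of appointment to the Order (later first): Kowalski (2003-04-04); then Marchetti (2002-04-23); then Achebe and Haddad (both 2001-08-06); then Johansson (1997-08-18); then Abara and Nakamura (both 1997-03-22); then Eriksen (1996-09-13).
Achebe and Haddad are each not a Collar holder, so the next rule applies.
Achebe and Haddad both have roll number 812, so the next rule applies.
Achebe and Haddad are each Grand Cross, so the next rule applies.
Among Achebe and Haddad, alphabetically by surname: Achebe before Haddad.
Abara and Nakamura are each a Collar holder, so the next rule applies.
Abara and Nakamura both have roll number 657, so the next rule applies.
Abara and Nakamura are each Commander, so the next rule applies.
Among Abara and Nakamura, alphabetically by surname: Abara before Nakamura.
Order: Kowalski, Marchetti, Achebe, Haddad, Johansson, Abara, Nakamura, Eriksen.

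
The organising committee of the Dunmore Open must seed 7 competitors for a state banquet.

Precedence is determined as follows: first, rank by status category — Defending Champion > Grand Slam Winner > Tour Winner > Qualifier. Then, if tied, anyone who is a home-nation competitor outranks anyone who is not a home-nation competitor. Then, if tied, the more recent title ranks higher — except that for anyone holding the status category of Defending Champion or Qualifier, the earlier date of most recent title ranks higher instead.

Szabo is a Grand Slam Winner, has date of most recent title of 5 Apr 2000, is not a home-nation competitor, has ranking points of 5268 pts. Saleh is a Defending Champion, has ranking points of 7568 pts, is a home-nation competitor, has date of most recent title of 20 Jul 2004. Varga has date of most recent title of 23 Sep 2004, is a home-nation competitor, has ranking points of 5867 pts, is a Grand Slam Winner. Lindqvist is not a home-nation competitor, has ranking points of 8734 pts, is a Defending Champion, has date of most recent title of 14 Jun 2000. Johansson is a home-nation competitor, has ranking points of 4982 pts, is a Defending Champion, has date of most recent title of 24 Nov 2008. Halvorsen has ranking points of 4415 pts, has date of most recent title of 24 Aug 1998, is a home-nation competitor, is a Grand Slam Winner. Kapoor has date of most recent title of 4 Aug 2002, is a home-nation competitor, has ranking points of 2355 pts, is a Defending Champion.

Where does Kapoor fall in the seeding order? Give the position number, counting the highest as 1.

1

By status category: Kapoor, Saleh, Johansson and Lindqvist (Defending Champion); then Varga, Halvorsen and Szabo (Grand Slam Winner).
Among Kapoor, Saleh, Johansson and Lindqvist, a home-nation competitor before not a home-nation competitor: Kapoor, Saleh and Johansson (a home-nation competitor) before Lindqvist (not a home-nation competitor).
Among Kapoor, Saleh and Johansson, by date of most recent title (earlier first) (reversed rule for this group): Kapoor (4 Aug 2002) before Saleh (20 Jul 2004) before Johansson (24 Nov 2008).
Among Varga, Halvorsen and Szabo, a home-nation competitor before not a home-nation competitor: Varga and Halvorsen (a home-nation competitor) before Szabo (not a home-nation competitor).
Among Varga and Halvorsen, by date of most recent title (later first): Varga (23 Sep 2004) before Halvorsen (24 Aug 1998).
Order: Kapoor, Saleh, Johansson, Lindqvist, Varga, Halvorsen, Szabo. So position 1.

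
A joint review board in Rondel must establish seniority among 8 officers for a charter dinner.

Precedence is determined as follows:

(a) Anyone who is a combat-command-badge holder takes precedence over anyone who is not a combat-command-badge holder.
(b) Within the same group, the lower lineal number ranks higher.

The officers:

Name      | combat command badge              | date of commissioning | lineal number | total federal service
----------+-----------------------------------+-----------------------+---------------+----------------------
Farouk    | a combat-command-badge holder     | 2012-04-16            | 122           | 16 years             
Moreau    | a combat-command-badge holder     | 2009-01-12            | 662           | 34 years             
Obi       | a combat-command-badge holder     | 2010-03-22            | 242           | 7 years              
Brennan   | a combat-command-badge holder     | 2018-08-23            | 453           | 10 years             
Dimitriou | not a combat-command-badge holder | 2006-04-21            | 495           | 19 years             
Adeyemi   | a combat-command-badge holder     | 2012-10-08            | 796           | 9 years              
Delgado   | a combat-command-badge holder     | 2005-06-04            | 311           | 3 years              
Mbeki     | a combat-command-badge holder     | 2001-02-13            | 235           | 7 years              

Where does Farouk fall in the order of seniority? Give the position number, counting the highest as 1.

1

By the first rule: Farouk, Mbeki, Obi, Delgado, Brennan, Moreau and Adeyemi (each a combat-command-badge holder); then Dimitriou (not a combat-command-badge holder).
Among Farouk, Mbeki, Obi, Delgado, Brennan, Moreau and Adeyemi, by lineal number (lower first): Farouk (122) before Mbeki (235) before Obi (242) before Delgado (311) before Brennan (453) before Moreau (662) before Adeyemi (796).
Order: Farouk, Mbeki, Obi, Delgado, Brennan, Moreau, Adeyemi, Dimitriou. So position 1.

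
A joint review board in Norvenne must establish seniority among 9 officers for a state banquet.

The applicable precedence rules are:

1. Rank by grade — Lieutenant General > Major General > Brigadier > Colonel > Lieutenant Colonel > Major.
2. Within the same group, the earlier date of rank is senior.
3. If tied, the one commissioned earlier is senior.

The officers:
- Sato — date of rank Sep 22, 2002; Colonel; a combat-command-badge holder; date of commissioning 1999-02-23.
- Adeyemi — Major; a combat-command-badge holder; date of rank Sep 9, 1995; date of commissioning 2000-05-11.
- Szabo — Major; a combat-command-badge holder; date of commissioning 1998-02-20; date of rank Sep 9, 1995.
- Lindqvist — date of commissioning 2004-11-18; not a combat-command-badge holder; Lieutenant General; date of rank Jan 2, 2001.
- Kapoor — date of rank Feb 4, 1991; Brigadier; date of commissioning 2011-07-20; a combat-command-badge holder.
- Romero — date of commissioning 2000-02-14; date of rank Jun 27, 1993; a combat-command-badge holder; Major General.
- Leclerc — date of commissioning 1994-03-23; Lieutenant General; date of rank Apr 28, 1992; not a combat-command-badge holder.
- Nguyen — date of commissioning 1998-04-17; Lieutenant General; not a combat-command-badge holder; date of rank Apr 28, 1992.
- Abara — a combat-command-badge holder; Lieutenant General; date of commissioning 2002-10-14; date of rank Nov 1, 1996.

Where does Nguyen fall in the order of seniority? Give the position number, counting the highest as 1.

2

By grade: Leclerc, Nguyen, Abara and Lindqvist (Lieutenant General); then Romero (Major General); then Kapoor (Brigadier); then Sato (Colonel); then Szabo and Adeyemi (Major).
Among Leclerc, Nguyen, Abara and Lindqvist, by date of rank (earlier first): Leclerc and Nguyen (Apr 28, 1992) before Abara (Nov 1, 1996) before Lindqvist (Jan 2, 2001).
Among Leclerc and Nguyen, by date of commissioning (earlier first): Leclerc (1994-03-23) before Nguyen (1998-04-17).
Szabo and Adeyemi both have date of rank Sep 9, 1995, so the next rule applies.
Among Szabo and Adeyemi, by date of commissioning (earlier first): Szabo (1998-02-20) before Adeyemi (2000-05-11).
Order: Leclerc, Nguyen, Abara, Lindqvist, Romero, Kapoor, Sato, Szabo, Adeyemi. So position 2.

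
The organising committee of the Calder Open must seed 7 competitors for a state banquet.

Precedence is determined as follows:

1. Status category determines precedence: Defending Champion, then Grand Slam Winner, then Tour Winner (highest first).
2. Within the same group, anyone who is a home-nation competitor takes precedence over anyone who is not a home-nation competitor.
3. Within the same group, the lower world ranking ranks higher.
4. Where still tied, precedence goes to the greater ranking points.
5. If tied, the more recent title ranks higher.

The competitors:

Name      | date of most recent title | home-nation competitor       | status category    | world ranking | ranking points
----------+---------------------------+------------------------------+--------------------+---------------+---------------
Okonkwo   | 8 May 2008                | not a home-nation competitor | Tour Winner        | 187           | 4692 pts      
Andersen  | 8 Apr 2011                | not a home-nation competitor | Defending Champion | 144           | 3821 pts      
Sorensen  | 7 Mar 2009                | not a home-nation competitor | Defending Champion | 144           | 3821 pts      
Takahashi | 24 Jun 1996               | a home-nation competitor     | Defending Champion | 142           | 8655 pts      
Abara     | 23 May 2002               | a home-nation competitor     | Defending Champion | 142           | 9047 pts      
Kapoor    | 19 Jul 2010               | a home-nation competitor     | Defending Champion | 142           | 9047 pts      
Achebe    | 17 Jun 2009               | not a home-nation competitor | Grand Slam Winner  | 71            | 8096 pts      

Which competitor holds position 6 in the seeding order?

By status category: Kapoor, Abara, Takahashi, Andersen and Sorensen (Defending Champion); then Achebe (Grand Slam Winner); then Okonkwo (Tour Winner).
Among Kapoor, Abara, Takahashi, Andersen and Sorensen, a home-nation competitor before not a home-nation competitor: Kapoor, Abara and Takahashi (a home-nation competitor) before Andersen and Sorensen (not a home-nation competitor).
Kapoor, Abara and Takahashi all have world ranking 142, so the next rule applies.
Among Kapoor, Abara and Takahashi, by ranking points (higher first): Kapoor and Abara (9047 pts) before Takahashi (8655 pts).
Among Kapoor and Abara, by date of most recent title (later first): Kapoor (19 Jul 2010) before Abara (23 May 2002).
Andersen and Sorensen both have world ranking 144, so the next rule applies.
Andersen and Sorensen both have ranking points 3821 pts, so the next rule applies.
Among Andersen and Sorensen, by date of most recent title (later first): Andersen (8 Apr 2011) before Sorensen (7 Mar 2009).
Order: Kapoor, Abara, Takahashi, Andersen, Sorensen, Achebe, Okonkwo.

Achebe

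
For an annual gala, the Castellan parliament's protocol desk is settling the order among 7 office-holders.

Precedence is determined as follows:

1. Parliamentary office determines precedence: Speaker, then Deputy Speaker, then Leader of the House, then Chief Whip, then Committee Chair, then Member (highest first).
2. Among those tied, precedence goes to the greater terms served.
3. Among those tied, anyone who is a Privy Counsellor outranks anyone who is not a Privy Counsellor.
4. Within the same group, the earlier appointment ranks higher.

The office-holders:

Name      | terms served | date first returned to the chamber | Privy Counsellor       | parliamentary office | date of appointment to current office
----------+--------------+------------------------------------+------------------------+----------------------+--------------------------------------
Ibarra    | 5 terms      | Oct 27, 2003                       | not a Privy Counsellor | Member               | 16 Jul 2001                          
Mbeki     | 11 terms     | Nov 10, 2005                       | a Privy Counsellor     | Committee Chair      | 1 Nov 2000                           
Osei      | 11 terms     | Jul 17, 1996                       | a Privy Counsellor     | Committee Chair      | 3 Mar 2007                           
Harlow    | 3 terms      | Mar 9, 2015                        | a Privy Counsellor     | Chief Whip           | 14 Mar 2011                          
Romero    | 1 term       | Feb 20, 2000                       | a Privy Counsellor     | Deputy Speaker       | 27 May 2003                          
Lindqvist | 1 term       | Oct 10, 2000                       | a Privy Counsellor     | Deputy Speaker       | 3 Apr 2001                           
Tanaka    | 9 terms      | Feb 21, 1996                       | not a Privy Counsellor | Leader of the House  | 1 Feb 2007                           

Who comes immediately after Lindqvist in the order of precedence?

By parliamentary office: Lindqvist and Romero (Deputy Speaker); then Tanaka (Leader of the House); then Harlow (Chief Whip); then Mbeki and Osei (Committee Chair); then Ibarra (Member).
Lindqvist and Romero both have terms served 1 term, so the next rule applies.
Lindqvist and Romero are each a Privy Counsellor, so the next rule applies.
Among Lindqvist and Romero, by date of appointment to current office (earlier first): Lindqvist (3 Apr 2001) before Romero (27 May 2003).
Mbeki and Osei both have terms served 11 terms, so the next rule applies.
Mbeki and Osei are each a Privy Counsellor, so the next rule applies.
Among Mbeki and Osei, by date of appointment to current office (earlier first): Mbeki (1 Nov 2000) before Osei (3 Mar 2007).
Order: Lindqvist, Romero, Tanaka, Harlow, Mbeki, Osei, Ibarra.

Romero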